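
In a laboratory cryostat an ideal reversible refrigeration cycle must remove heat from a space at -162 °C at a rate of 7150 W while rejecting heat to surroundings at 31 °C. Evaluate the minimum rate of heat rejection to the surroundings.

T_H = 31 °C → 31 + 273.15 = 304.15 K.
T_C = -162 °C → -162 + 273.15 = 111.15 K.
For a reversible cycle Q_H/Q_C = T_H/T_C, so Q_H = Q_C·T_H/T_C = 7150 × 304.15/111.15 = 19600 W.

Q̇_H ≈ 19600 W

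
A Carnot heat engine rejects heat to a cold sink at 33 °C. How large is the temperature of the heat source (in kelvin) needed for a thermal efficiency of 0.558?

T_C = 33 °C → 33 + 273.15 = 306.15 K.
From η = 1 − T_C/T_H, solving for T_H gives T_H = T_C/(1 − η) = 306.15/(1 − 0.558) = 692.6 K.

T_H ≈ 692.6 K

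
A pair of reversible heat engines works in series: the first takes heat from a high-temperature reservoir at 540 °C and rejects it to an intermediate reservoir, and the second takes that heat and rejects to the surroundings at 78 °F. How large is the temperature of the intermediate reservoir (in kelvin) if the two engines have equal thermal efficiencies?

T_m ≈ 493 K

T_H = 540 °C → 540 + 273.15 = 813.15 K.
T_C = 78 °F → (78 − 32) × 5/9 = 25.56 °C = 298.71 K.
Equal efficiencies require 1 − T_m/T_H = 1 − T_C/T_m, i.e. T_m/T_H = T_C/T_m, so T_m = √(T_H·T_C) = √(813.15 × 298.71) = 493 K.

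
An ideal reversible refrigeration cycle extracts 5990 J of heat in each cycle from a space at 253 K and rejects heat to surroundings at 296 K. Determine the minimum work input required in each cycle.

W_in ≈ 1020 J

Carnot COP: COP_R = T_C/(T_H − T_C) = 253.00/43.00 = 5.8837.
W = Q_C/COP_R = 5990/5.8837 = 1020 J.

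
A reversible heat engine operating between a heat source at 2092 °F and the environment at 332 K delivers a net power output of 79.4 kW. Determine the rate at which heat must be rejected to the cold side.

Q̇_C ≈ 24.28 kW

T_H = 2092 °F → (2092 − 32) × 5/9 = 1144.44 °C = 1417.59 K.
η_rev = 1 − T_C/T_H = 1 − 332.00/1417.59 = 0.7658.
Since Q_C/Q_H = T_C/T_H and Q_H = W/η, Q_C = W·T_C/(T_H − T_C) = 79.4 × 332.00/1085.59 = 24.28 kW.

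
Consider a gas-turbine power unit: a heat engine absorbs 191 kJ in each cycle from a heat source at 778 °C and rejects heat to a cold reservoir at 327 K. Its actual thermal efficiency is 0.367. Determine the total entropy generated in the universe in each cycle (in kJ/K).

T_H = 778 °C → 778 + 273.15 = 1051.15 K.
W = η·Q_H = 0.367 × 191 = 70.10 kJ, so Q_C = Q_H − W = 120.9 kJ.
Entropy balance on the reservoirs: −Q_H/T_H = -0.1817 kJ/K, +Q_C/T_C = 0.3697 kJ/K.
ΔS_univ = −Q_H/T_H + Q_C/T_C = 0.188 kJ/K (> 0, since η = 0.367 < η_Carnot = 0.689).

ΔS_univ ≈ 0.188 kJ/K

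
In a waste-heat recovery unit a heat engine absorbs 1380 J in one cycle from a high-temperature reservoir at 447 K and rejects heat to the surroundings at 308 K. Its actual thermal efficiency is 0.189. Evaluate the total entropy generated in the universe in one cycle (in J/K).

ΔS_univ ≈ 0.5465 J/K

W = η·Q_H = 0.189 × 1380 = 260.8 J, so Q_C = Q_H − W = 1119 J.
Entropy balance on the reservoirs: −Q_H/T_H = -3.087 J/K, +Q_C/T_C = 3.634 J/K.
ΔS_univ = −Q_H/T_H + Q_C/T_C = 0.5465 J/K (> 0, since η = 0.189 < η_Carnot = 0.311).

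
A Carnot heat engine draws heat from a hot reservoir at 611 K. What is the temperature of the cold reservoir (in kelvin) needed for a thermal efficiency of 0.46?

T_C ≈ 329.9 K

From η = 1 − T_C/T_H, T_C = T_H·(1 − η) = 611.00 × (1 − 0.46) = 329.9 K.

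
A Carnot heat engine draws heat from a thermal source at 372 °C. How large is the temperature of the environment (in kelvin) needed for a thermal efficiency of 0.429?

T_H = 372 °C → 372 + 273.15 = 645.15 K.
From η = 1 − T_C/T_H, T_C = T_H·(1 − η) = 645.15 × (1 − 0.429) = 368 K.

T_C ≈ 368 K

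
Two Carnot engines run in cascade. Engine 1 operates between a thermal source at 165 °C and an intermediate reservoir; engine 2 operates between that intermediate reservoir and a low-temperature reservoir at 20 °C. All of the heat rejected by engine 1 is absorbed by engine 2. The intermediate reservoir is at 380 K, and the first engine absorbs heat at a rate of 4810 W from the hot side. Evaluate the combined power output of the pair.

Ẇ_total ≈ 1590 W

T_H = 165 °C → 165 + 273.15 = 438.15 K.
T_C = 20 °C → 20 + 273.15 = 293.15 K.
Two reversible stages in series are equivalent to a single Carnot engine between T_H and T_C, so η_total = 1 − T_C/T_H = 1 − 293.15/438.15 = 0.3309.
W_total = η_total · Q_H = 0.3309 × 4810 = 1590 W.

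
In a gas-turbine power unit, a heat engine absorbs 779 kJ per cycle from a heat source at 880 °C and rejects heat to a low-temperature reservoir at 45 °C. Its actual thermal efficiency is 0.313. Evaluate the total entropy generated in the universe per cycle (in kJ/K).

ΔS_univ ≈ 1.01 kJ/K

T_H = 880 °C → 880 + 273.15 = 1153.15 K.
T_C = 45 °C → 45 + 273.15 = 318.15 K.
W = η·Q_H = 0.313 × 779 = 243.8 kJ, so Q_C = Q_H − W = 535.2 kJ.
The hot reservoir loses entropy Q_H/T_H = 779/1153.15 = 0.6755 kJ/K; the cold reservoir gains Q_C/T_C = 535.2/318.15 = 1.682 kJ/K.
ΔS_univ = −Q_H/T_H + Q_C/T_C = 1.01 kJ/K (> 0, since η = 0.313 < η_Carnot = 0.724).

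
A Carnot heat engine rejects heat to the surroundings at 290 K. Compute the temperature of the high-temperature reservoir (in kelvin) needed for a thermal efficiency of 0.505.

From η = 1 − T_C/T_H, solving for T_H gives T_H = T_C/(1 − η) = 290.00/(1 − 0.505) = 586 K.

T_H ≈ 586 K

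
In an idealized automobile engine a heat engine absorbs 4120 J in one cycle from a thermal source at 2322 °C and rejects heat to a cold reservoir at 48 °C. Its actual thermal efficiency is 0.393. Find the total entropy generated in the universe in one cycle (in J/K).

ΔS_univ ≈ 6.200 J/K

T_H = 2322 °C → 2322 + 273.15 = 2595.15 K.
T_C = 48 °C → 48 + 273.15 = 321.15 K.
W = η·Q_H = 0.393 × 4120 = 1619 J, so Q_C = Q_H − W = 2501 J.
The hot reservoir loses entropy Q_H/T_H = 4120/2595.15 = 1.588 J/K; the cold reservoir gains Q_C/T_C = 2501/321.15 = 7.787 J/K.
ΔS_univ = −Q_H/T_H + Q_C/T_C = 6.200 J/K (> 0, since η = 0.393 < η_Carnot = 0.876).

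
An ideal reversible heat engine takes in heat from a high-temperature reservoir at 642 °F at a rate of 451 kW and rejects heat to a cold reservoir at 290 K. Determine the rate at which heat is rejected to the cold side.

T_H = 642 °F → (642 − 32) × 5/9 = 338.89 °C = 612.04 K.
The Carnot efficiency is η = 1 − T_C/T_H = 1 − 290.00/612.04 = 0.5262.
For a reversible cycle Q_C/Q_H = T_C/T_H, so Q_C = 451 × 290.00/612.04 = 214 kW.

Q̇_C ≈ 214 kW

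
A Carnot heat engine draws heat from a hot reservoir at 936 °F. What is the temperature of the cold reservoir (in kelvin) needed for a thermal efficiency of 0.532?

T_H = 936 °F → (936 − 32) × 5/9 = 502.22 °C = 775.37 K.
From η = 1 − T_C/T_H, T_C = T_H·(1 − η) = 775.37 × (1 − 0.532) = 363 K.

T_C ≈ 363 K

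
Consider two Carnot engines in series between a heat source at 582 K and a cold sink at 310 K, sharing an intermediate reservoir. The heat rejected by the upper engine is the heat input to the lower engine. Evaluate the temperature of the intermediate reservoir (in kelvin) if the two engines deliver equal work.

For reversible stages Q_m = Q_H·(T_m/T_H). Setting W₁ = Q_H(1 − T_m/T_H) equal to W₂ = Q_m(1 − T_C/T_m) = Q_H·(T_m − T_C)/T_H gives T_H − T_m = T_m − T_C, so T_m = (T_H + T_C)/2 = (582.00 + 310.00)/2 = 446 K.

T_m ≈ 446 K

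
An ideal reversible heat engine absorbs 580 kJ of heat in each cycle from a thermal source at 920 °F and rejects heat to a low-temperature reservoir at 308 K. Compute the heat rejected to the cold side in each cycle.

T_H = 920 °F → (920 − 32) × 5/9 = 493.33 °C = 766.48 K.
η_rev = 1 − T_C/T_H = 1 − 308.00/766.48 = 0.5982.
For a reversible cycle Q_C/Q_H = T_C/T_H, so Q_C = 580 × 308.00/766.48 = 233 kJ.

Q_C ≈ 233 kJ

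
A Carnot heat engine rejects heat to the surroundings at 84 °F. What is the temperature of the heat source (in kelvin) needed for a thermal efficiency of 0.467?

T_C = 84 °F → (84 − 32) × 5/9 = 28.89 °C = 302.04 K.
From η = 1 − T_C/T_H, solving for T_H gives T_H = T_C/(1 − η) = 302.04/(1 − 0.467) = 567 K.

T_H ≈ 567 K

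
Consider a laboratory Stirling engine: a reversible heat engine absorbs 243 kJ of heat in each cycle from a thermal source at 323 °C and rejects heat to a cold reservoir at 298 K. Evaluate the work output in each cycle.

W ≈ 122 kJ

T_H = 323 °C → 323 + 273.15 = 596.15 K.
The Carnot efficiency is η = 1 − T_C/T_H = 1 − 298.00/596.15 = 0.5001.
W = η·Q_H = 0.5001 × 243 = 122 kJ.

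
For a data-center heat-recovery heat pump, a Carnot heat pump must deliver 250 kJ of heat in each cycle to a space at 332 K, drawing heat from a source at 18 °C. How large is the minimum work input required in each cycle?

T_C = 18 °C → 18 + 273.15 = 291.15 K.
For a reversible heat pump, COP_HP = T_H/(T_H − T_C) = 332.00/40.85 = 8.1273.
W = Q_H/COP_HP = 250/8.1273 = 30.76 kJ.

W_in ≈ 30.76 kJ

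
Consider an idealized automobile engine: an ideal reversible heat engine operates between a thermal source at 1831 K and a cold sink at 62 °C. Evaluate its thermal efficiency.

η ≈ 0.8170

T_C = 62 °C → 62 + 273.15 = 335.15 K.
The Carnot efficiency is η = 1 − T_C/T_H = 1 − 335.15/1831.00 = 0.8170.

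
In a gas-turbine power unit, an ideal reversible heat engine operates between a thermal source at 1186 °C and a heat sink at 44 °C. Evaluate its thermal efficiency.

T_H = 1186 °C → 1186 + 273.15 = 1459.15 K.
T_C = 44 °C → 44 + 273.15 = 317.15 K.
Carnot efficiency: η = 1 − T_C/T_H = 1 − 317.15/1459.15 = 0.7826.

η ≈ 0.7826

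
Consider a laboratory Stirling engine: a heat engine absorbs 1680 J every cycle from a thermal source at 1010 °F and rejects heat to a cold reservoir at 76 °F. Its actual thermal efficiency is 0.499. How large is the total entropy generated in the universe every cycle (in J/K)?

ΔS_univ ≈ 0.7707 J/K

T_H = 1010 °F → (1010 − 32) × 5/9 = 543.33 °C = 816.48 K.
T_C = 76 °F → (76 − 32) × 5/9 = 24.44 °C = 297.59 K.
W = η·Q_H = 0.499 × 1680 = 838.3 J, so Q_C = Q_H − W = 841.7 J.
Reservoir entropy changes: ΔS_H = −Q_H/T_H = −1680/816.48 = -2.058 J/K and ΔS_C = +Q_C/T_C = 841.7/297.59 = 2.828 J/K.
ΔS_univ = −Q_H/T_H + Q_C/T_C = 0.7707 J/K (> 0, since η = 0.499 < η_Carnot = 0.636).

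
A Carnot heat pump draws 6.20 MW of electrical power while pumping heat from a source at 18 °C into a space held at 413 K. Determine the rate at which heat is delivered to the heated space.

Q̇_H ≈ 21.01 MW

T_C = 18 °C → 18 + 273.15 = 291.15 K.
COP_HP = T_H/(T_H − T_C) = 413.00/121.85 = 3.3894.
Q_H = COP_HP · W = 3.3894 × 6.20 = 21.01 MW.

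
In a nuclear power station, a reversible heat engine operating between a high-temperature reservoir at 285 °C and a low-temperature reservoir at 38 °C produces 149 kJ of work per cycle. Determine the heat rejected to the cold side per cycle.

T_H = 285 °C → 285 + 273.15 = 558.15 K.
T_C = 38 °C → 38 + 273.15 = 311.15 K.
Since the cycle is reversible, η = 1 − T_C/T_H = 1 − 311.15/558.15 = 0.4425.
Since Q_C/Q_H = T_C/T_H and Q_H = W/η, Q_C = W·T_C/(T_H − T_C) = 149 × 311.15/247.00 = 188 kJ.

Q_C ≈ 188 kJ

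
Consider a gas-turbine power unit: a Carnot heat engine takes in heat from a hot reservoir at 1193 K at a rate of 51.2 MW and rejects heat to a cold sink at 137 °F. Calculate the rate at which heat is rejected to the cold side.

Q̇_C ≈ 14.23 MW

T_C = 137 °F → (137 − 32) × 5/9 = 58.33 °C = 331.48 K.
The Carnot efficiency is η = 1 − T_C/T_H = 1 − 331.48/1193.00 = 0.7221.
For a reversible cycle Q_C/Q_H = T_C/T_H, so Q_C = 51.2 × 331.48/1193.00 = 14.23 MW.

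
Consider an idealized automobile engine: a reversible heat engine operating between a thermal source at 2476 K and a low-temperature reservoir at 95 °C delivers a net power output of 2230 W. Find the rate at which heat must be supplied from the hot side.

Q̇_H ≈ 2620 W

T_C = 95 °C → 95 + 273.15 = 368.15 K.
For a reversible engine, η = 1 − T_C/T_H = 1 − 368.15/2476.00 = 0.8513.
Q_H = W/η = 2230/0.8513 = 2620 W.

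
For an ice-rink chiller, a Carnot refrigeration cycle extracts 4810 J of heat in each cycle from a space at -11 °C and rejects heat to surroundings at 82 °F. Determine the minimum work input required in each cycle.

W_in ≈ 712 J

T_H = 82 °F → (82 − 32) × 5/9 = 27.78 °C = 300.93 K.
T_C = -11 °C → -11 + 273.15 = 262.15 K.
The reversible coefficient of performance is COP_R = T_C/(T_H − T_C) = 262.15/38.78 = 6.7603.
W = Q_C/COP_R = 4810/6.7603 = 712 J.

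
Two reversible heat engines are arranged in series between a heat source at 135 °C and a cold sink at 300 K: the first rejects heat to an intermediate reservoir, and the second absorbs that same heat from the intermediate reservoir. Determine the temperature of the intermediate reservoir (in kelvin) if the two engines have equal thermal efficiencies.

T_H = 135 °C → 135 + 273.15 = 408.15 K.
Equal efficiencies require 1 − T_m/T_H = 1 − T_C/T_m, i.e. T_m/T_H = T_C/T_m, so T_m = √(T_H·T_C) = √(408.15 × 300.00) = 349.9 K.

T_m ≈ 349.9 K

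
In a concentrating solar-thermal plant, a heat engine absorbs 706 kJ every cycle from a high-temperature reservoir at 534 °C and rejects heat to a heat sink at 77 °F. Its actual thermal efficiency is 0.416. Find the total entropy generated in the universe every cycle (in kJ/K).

ΔS_univ ≈ 0.508 kJ/K

T_H = 534 °C → 534 + 273.15 = 807.15 K.
T_C = 77 °F → (77 − 32) × 5/9 = 25.00 °C = 298.15 K.
W = η·Q_H = 0.416 × 706 = 293.7 kJ, so Q_C = Q_H − W = 412.3 kJ.
The hot reservoir loses entropy Q_H/T_H = 706/807.15 = 0.8747 kJ/K; the cold reservoir gains Q_C/T_C = 412.3/298.15 = 1.383 kJ/K.
ΔS_univ = −Q_H/T_H + Q_C/T_C = 0.508 kJ/K (> 0, since η = 0.416 < η_Carnot = 0.631).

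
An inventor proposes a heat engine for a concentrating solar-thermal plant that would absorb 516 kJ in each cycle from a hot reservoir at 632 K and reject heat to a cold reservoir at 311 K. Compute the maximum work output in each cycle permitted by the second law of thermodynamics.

W_max ≈ 262.1 kJ

By the Carnot theorem, η_max = 1 − T_C/T_H = 1 − 311.00/632.00 = 0.5079.
W_max = η_max · Q_H = 0.5079 × 516 = 262.1 kJ.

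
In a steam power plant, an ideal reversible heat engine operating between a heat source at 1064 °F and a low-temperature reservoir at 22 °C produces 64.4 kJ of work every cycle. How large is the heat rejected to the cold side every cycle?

Q_C ≈ 34.48 kJ

T_H = 1064 °F → (1064 − 32) × 5/9 = 573.33 °C = 846.48 K.
T_C = 22 °C → 22 + 273.15 = 295.15 K.
η_rev = 1 − T_C/T_H = 1 − 295.15/846.48 = 0.6513.
Since Q_C/Q_H = T_C/T_H and Q_H = W/η, Q_C = W·T_C/(T_H − T_C) = 64.4 × 295.15/551.33 = 34.48 kJ.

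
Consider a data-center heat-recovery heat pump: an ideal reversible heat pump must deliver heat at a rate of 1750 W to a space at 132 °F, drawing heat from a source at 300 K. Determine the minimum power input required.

T_H = 132 °F → (132 − 32) × 5/9 = 55.56 °C = 328.71 K.
For a reversible heat pump, COP_HP = T_H/(T_H − T_C) = 328.71/28.71 = 11.4509.
W = Q_H/COP_HP = 1750/11.4509 = 152.8 W.

Ẇ_in ≈ 152.8 W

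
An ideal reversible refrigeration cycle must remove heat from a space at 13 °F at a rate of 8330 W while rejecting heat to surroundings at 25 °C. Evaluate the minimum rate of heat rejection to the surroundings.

Q̇_H ≈ 9460 W

T_H = 25 °C → 25 + 273.15 = 298.15 K.
T_C = 13 °F → (13 − 32) × 5/9 = -10.56 °C = 262.59 K.
For a reversible cycle Q_H/Q_C = T_H/T_C, so Q_H = Q_C·T_H/T_C = 8330 × 298.15/262.59 = 9460 W.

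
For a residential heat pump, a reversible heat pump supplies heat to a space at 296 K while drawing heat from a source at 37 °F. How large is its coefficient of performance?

T_C = 37 °F → (37 − 32) × 5/9 = 2.78 °C = 275.93 K.
For a reversible heat pump, COP_HP = T_H/(T_H − T_C) = 296.00/(296.00 − 275.93) = 14.7.

COP_HP ≈ 14.7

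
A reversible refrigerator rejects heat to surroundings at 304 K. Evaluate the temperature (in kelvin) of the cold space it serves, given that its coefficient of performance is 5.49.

T_C ≈ 257 K

COP_R = T_C/(T_H − T_C) ⇒ T_C = T_H·COP_R/(1 + COP_R) = 304.00 × 5.49/(1 + 5.49) = 257 K.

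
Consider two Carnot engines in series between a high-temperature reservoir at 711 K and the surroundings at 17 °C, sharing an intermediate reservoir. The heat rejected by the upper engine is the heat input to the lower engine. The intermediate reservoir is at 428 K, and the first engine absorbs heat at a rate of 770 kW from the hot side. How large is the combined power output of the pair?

Ẇ_total ≈ 456 kW

T_C = 17 °C → 17 + 273.15 = 290.15 K.
Two reversible stages in series are equivalent to a single Carnot engine between T_H and T_C, so η_total = 1 − T_C/T_H = 1 − 290.15/711.00 = 0.5919.
W_total = η_total · Q_H = 0.5919 × 770 = 456 kW.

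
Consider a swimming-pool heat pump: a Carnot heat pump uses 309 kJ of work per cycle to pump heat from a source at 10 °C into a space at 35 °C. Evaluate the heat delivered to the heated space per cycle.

Q_H ≈ 3810 kJ

T_H = 35 °C → 35 + 273.15 = 308.15 K.
T_C = 10 °C → 10 + 273.15 = 283.15 K.
COP_HP = T_H/(T_H − T_C) = 308.15/25.00 = 12.3260.
Q_H = COP_HP · W = 12.3260 × 309 = 3810 kJ.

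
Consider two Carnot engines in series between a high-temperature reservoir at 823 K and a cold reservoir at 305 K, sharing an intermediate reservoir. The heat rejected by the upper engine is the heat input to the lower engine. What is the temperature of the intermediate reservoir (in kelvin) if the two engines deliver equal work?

T_m ≈ 564.0 K

For reversible stages Q_m = Q_H·(T_m/T_H). Setting W₁ = Q_H(1 − T_m/T_H) equal to W₂ = Q_m(1 − T_C/T_m) = Q_H·(T_m − T_C)/T_H gives T_H − T_m = T_m − T_C, so T_m = (T_H + T_C)/2 = (823.00 + 305.00)/2 = 564.0 K.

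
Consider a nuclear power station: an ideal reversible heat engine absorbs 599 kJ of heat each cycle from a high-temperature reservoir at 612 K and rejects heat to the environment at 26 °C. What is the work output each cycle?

W ≈ 306 kJ

T_C = 26 °C → 26 + 273.15 = 299.15 K.
For a reversible engine, η = 1 − T_C/T_H = 1 − 299.15/612.00 = 0.5112.
W = η·Q_H = 0.5112 × 599 = 306 kJ.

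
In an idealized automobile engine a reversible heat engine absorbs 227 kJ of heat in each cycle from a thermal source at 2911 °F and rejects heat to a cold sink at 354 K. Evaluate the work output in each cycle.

W ≈ 184 kJ

T_H = 2911 °F → (2911 − 32) × 5/9 = 1599.44 °C = 1872.59 K.
For a reversible engine, η = 1 − T_C/T_H = 1 − 354.00/1872.59 = 0.8110.
W = η·Q_H = 0.8110 × 227 = 184 kJ.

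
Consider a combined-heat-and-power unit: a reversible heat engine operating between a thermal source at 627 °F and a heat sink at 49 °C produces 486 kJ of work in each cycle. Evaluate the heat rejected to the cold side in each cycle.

Q_C ≈ 556 kJ

T_H = 627 °F → (627 − 32) × 5/9 = 330.56 °C = 603.71 K.
T_C = 49 °C → 49 + 273.15 = 322.15 K.
Carnot efficiency: η = 1 − T_C/T_H = 1 − 322.15/603.71 = 0.4664.
Since Q_C/Q_H = T_C/T_H and Q_H = W/η, Q_C = W·T_C/(T_H − T_C) = 486 × 322.15/281.56 = 556 kJ.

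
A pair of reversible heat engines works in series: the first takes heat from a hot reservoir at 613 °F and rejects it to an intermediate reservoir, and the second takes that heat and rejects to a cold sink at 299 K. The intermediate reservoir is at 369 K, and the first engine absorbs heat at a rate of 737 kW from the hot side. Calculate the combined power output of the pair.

Ẇ_total ≈ 367.2 kW

T_H = 613 °F → (613 − 32) × 5/9 = 322.78 °C = 595.93 K.
Two reversible stages in series are equivalent to a single Carnot engine between T_H and T_C, so η_total = 1 − T_C/T_H = 1 − 299.00/595.93 = 0.4983.
W_total = η_total · Q_H = 0.4983 × 737 = 367.2 kW.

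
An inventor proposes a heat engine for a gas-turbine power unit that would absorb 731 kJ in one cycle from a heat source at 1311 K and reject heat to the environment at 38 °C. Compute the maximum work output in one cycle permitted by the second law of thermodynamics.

T_C = 38 °C → 38 + 273.15 = 311.15 K.
The upper bound on efficiency is η_max = 1 − T_C/T_H = 1 − 311.15/1311.00 = 0.7627.
W_max = η_max · Q_H = 0.7627 × 731 = 558 kJ.

W_max ≈ 558 kJ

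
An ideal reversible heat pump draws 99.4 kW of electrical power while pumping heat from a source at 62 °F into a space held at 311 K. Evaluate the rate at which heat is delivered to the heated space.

Q̇_H ≈ 1460 kW

T_C = 62 °F → (62 − 32) × 5/9 = 16.67 °C = 289.82 K.
Reversible heating COP: COP_HP = T_H/(T_H − T_C) = 311.00/21.18 = 14.6814.
Q_H = COP_HP · W = 14.6814 × 99.4 = 1460 kW.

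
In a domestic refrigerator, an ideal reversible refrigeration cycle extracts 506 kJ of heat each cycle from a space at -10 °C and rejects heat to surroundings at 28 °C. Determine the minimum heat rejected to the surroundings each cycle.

T_H = 28 °C → 28 + 273.15 = 301.15 K.
T_C = -10 °C → -10 + 273.15 = 263.15 K.
For a reversible cycle Q_H/Q_C = T_H/T_C, so Q_H = Q_C·T_H/T_C = 506 × 301.15/263.15 = 579.1 kJ.

Q_H ≈ 579.1 kJ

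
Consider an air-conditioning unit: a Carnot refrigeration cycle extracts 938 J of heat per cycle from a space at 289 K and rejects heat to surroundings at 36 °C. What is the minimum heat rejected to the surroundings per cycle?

T_H = 36 °C → 36 + 273.15 = 309.15 K.
For a reversible cycle Q_H/Q_C = T_H/T_C, so Q_H = Q_C·T_H/T_C = 938 × 309.15/289.00 = 1000 J.

Q_H ≈ 1000 J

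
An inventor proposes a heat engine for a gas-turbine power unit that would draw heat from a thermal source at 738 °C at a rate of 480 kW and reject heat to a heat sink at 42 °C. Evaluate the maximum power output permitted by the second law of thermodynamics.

Ẇ_max ≈ 330 kW

T_H = 738 °C → 738 + 273.15 = 1011.15 K.
T_C = 42 °C → 42 + 273.15 = 315.15 K.
No engine can exceed the Carnot limit: η_max = 1 − T_C/T_H = 1 − 315.15/1011.15 = 0.6883.
W_max = η_max · Q_H = 0.6883 × 480 = 330 kW.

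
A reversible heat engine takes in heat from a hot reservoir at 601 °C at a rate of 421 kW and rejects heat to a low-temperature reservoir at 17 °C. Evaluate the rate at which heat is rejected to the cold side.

T_H = 601 °C → 601 + 273.15 = 874.15 K.
T_C = 17 °C → 17 + 273.15 = 290.15 K.
η_rev = 1 − T_C/T_H = 1 − 290.15/874.15 = 0.6681.
For a reversible cycle Q_C/Q_H = T_C/T_H, so Q_C = 421 × 290.15/874.15 = 140 kW.

Q̇_C ≈ 140 kW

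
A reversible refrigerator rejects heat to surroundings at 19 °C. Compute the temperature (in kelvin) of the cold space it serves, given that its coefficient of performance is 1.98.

T_C ≈ 194 K

T_H = 19 °C → 19 + 273.15 = 292.15 K.
COP_R = T_C/(T_H − T_C) ⇒ T_C = T_H·COP_R/(1 + COP_R) = 292.15 × 1.98/(1 + 1.98) = 194 K.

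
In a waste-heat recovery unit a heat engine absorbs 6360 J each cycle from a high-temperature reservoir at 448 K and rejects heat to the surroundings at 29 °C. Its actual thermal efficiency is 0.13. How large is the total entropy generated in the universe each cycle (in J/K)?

ΔS_univ ≈ 4.12 J/K

T_C = 29 °C → 29 + 273.15 = 302.15 K.
W = η·Q_H = 0.13 × 6360 = 826.8 J, so Q_C = Q_H − W = 5533 J.
Entropy balance on the reservoirs: −Q_H/T_H = -14.20 J/K, +Q_C/T_C = 18.31 J/K.
ΔS_univ = −Q_H/T_H + Q_C/T_C = 4.12 J/K (> 0, since η = 0.13 < η_Carnot = 0.326).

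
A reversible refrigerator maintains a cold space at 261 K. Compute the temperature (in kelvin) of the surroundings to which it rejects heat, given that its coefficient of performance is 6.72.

T_H ≈ 299.8 K

COP_R = T_C/(T_H − T_C) ⇒ T_H = T_C·(1 + 1/COP_R) = 261.00 × (1 + 1/6.72) = 299.8 K.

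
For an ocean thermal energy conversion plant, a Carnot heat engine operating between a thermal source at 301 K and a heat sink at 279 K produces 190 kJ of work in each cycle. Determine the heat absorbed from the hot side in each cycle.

For a reversible engine, η = 1 − T_C/T_H = 1 − 279.00/301.00 = 0.0731.
Q_H = W/η = 190/0.0731 = 2600 kJ.

Q_H ≈ 2600 kJ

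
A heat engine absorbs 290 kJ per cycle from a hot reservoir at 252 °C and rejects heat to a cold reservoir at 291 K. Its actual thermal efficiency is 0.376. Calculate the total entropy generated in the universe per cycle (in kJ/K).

ΔS_univ ≈ 0.0696 kJ/K

T_H = 252 °C → 252 + 273.15 = 525.15 K.
W = η·Q_H = 0.376 × 290 = 109.0 kJ, so Q_C = Q_H − W = 181.0 kJ.
The hot reservoir loses entropy Q_H/T_H = 290/525.15 = 0.5522 kJ/K; the cold reservoir gains Q_C/T_C = 181.0/291.00 = 0.6219 kJ/K.
ΔS_univ = −Q_H/T_H + Q_C/T_C = 0.0696 kJ/K (> 0, since η = 0.376 < η_Carnot = 0.446).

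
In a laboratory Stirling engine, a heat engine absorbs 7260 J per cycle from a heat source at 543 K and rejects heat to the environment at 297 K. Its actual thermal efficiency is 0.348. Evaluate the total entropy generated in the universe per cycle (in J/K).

W = η·Q_H = 0.348 × 7260 = 2526 J, so Q_C = Q_H − W = 4734 J.
Reservoir entropy changes: ΔS_H = −Q_H/T_H = −7260/543.00 = -13.37 J/K and ΔS_C = +Q_C/T_C = 4734/297.00 = 15.94 J/K.
ΔS_univ = −Q_H/T_H + Q_C/T_C = 2.568 J/K (> 0, since η = 0.348 < η_Carnot = 0.453).

ΔS_univ ≈ 2.568 J/K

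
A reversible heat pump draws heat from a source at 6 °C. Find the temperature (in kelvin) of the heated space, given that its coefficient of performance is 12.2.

T_H ≈ 304.1 K

T_C = 6 °C → 6 + 273.15 = 279.15 K.
COP_HP = T_H/(T_H − T_C) ⇒ T_H = T_C·COP_HP/(COP_HP − 1) = 279.15 × 12.2/(12.2 − 1) = 304.1 K.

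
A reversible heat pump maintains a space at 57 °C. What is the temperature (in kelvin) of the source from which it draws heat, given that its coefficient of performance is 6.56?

T_C ≈ 279.8 K

T_H = 57 °C → 57 + 273.15 = 330.15 K.
COP_HP = T_H/(T_H − T_C) ⇒ T_C = T_H·(COP_HP − 1)/COP_HP = 330.15 × (6.56 − 1)/6.56 = 279.8 K.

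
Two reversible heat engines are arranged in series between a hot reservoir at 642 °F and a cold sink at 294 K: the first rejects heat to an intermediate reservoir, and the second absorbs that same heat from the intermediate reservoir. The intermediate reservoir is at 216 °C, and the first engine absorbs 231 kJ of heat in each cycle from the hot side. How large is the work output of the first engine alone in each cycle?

T_H = 642 °F → (642 − 32) × 5/9 = 338.89 °C = 612.04 K.
T_m = 216 °C → 216 + 273.15 = 489.15 K.
First-stage efficiency η₁ = 1 − T_m/T_H = 1 − 489.15/612.04 = 0.2008.
W₁ = η₁·Q_H = 0.2008 × 231 = 46.4 kJ.

W₁ ≈ 46.4 kJ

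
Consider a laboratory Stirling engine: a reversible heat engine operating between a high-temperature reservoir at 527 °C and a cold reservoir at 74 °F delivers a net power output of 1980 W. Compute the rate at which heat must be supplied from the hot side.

T_H = 527 °C → 527 + 273.15 = 800.15 K.
T_C = 74 °F → (74 − 32) × 5/9 = 23.33 °C = 296.48 K.
η_rev = 1 − T_C/T_H = 1 − 296.48/800.15 = 0.6295.
Q_H = W/η = 1980/0.6295 = 3146 W.

Q̇_H ≈ 3146 W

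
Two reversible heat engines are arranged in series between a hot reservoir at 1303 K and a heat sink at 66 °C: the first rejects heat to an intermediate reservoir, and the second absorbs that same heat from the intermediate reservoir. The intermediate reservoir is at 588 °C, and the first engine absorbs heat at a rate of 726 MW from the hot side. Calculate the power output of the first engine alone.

T_C = 66 °C → 66 + 273.15 = 339.15 K.
T_m = 588 °C → 588 + 273.15 = 861.15 K.
First-stage efficiency η₁ = 1 − T_m/T_H = 1 − 861.15/1303.00 = 0.3391.
W₁ = η₁·Q_H = 0.3391 × 726 = 246.2 MW.

Ẇ₁ ≈ 246.2 MW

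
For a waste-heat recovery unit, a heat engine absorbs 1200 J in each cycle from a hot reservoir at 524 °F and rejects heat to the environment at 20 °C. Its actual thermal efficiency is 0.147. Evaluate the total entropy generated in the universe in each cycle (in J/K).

T_H = 524 °F → (524 − 32) × 5/9 = 273.33 °C = 546.48 K.
T_C = 20 °C → 20 + 273.15 = 293.15 K.
W = η·Q_H = 0.147 × 1200 = 176.4 J, so Q_C = Q_H − W = 1024 J.
Reservoir entropy changes: ΔS_H = −Q_H/T_H = −1200/546.48 = -2.196 J/K and ΔS_C = +Q_C/T_C = 1024/293.15 = 3.492 J/K.
ΔS_univ = −Q_H/T_H + Q_C/T_C = 1.296 J/K (> 0, since η = 0.147 < η_Carnot = 0.464).

ΔS_univ ≈ 1.296 J/K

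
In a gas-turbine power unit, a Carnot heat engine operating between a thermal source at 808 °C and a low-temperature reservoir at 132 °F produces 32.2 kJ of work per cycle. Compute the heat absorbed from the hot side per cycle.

Q_H ≈ 46.3 kJ

T_H = 808 °C → 808 + 273.15 = 1081.15 K.
T_C = 132 °F → (132 − 32) × 5/9 = 55.56 °C = 328.71 K.
η_rev = 1 − T_C/T_H = 1 − 328.71/1081.15 = 0.6960.
Q_H = W/η = 32.2/0.6960 = 46.3 kJ.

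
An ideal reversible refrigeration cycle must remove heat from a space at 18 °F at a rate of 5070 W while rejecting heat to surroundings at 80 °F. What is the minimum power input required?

Ẇ_in ≈ 658 W

T_H = 80 °F → (80 − 32) × 5/9 = 26.67 °C = 299.82 K.
T_C = 18 °F → (18 − 32) × 5/9 = -7.78 °C = 265.37 K.
COP_R = T_C/(T_H − T_C) = 265.37/34.44 = 7.7044.
W = Q_C/COP_R = 5070/7.7044 = 658 W.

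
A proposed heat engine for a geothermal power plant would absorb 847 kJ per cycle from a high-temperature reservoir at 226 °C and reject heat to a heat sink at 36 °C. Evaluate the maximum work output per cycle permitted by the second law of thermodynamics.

T_H = 226 °C → 226 + 273.15 = 499.15 K.
T_C = 36 °C → 36 + 273.15 = 309.15 K.
The second-law ceiling is the Carnot efficiency, η_max = 1 − T_C/T_H = 1 − 309.15/499.15 = 0.3806.
W_max = η_max · Q_H = 0.3806 × 847 = 322 kJ.

W_max ≈ 322 kJ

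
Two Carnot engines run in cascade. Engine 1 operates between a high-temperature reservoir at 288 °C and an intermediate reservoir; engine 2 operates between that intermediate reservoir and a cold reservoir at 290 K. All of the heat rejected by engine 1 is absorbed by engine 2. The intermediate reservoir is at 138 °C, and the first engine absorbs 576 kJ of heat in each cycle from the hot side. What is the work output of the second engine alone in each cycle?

W₂ ≈ 124 kJ

T_H = 288 °C → 288 + 273.15 = 561.15 K.
T_m = 138 °C → 138 + 273.15 = 411.15 K.
Heat entering the second stage: Q_m = Q_H·(T_m/T_H) = 576 × 411.15/561.15 = 422 kJ.
Second-stage efficiency η₂ = 1 − T_C/T_m = 1 − 290.00/411.15 = 0.2947, so W₂ = η₂·Q_m = 124 kJ.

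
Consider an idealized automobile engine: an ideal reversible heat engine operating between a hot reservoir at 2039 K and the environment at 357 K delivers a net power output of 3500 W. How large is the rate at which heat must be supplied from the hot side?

η_rev = 1 − T_C/T_H = 1 − 357.00/2039.00 = 0.8249.
Q_H = W/η = 3500/0.8249 = 4243 W.

Q̇_H ≈ 4243 W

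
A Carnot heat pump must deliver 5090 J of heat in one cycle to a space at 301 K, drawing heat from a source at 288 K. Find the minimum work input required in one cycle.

For a reversible heat pump, COP_HP = T_H/(T_H − T_C) = 301.00/13.00 = 23.1538.
W = Q_H/COP_HP = 5090/23.1538 = 220 J.

W_in ≈ 220 J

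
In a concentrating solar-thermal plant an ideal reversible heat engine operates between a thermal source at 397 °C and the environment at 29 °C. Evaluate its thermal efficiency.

η ≈ 0.549

T_H = 397 °C → 397 + 273.15 = 670.15 K.
T_C = 29 °C → 29 + 273.15 = 302.15 K.
Carnot efficiency: η = 1 − T_C/T_H = 1 − 302.15/670.15 = 0.549.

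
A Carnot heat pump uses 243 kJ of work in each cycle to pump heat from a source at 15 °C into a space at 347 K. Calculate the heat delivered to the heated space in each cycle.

T_C = 15 °C → 15 + 273.15 = 288.15 K.
Reversible heating COP: COP_HP = T_H/(T_H − T_C) = 347.00/58.85 = 5.8963.
Q_H = COP_HP · W = 5.8963 × 243 = 1430 kJ.

Q_H ≈ 1430 kJ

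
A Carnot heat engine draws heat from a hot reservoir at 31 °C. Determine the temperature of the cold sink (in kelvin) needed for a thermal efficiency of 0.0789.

T_C ≈ 280.2 K

T_H = 31 °C → 31 + 273.15 = 304.15 K.
From η = 1 − T_C/T_H, T_C = T_H·(1 − η) = 304.15 × (1 − 0.0789) = 280.2 K.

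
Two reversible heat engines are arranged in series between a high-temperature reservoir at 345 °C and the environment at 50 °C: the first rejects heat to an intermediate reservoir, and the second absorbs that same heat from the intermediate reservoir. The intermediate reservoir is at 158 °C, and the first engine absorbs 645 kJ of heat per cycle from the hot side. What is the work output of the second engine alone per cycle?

W₂ ≈ 113 kJ

T_H = 345 °C → 345 + 273.15 = 618.15 K.
T_C = 50 °C → 50 + 273.15 = 323.15 K.
T_m = 158 °C → 158 + 273.15 = 431.15 K.
Heat entering the second stage: Q_m = Q_H·(T_m/T_H) = 645 × 431.15/618.15 = 450 kJ.
Second-stage efficiency η₂ = 1 − T_C/T_m = 1 − 323.15/431.15 = 0.2505, so W₂ = η₂·Q_m = 113 kJ.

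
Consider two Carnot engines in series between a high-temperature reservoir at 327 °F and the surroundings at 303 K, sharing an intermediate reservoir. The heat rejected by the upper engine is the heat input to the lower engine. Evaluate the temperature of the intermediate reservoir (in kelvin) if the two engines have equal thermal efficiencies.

T_m ≈ 364 K

T_H = 327 °F → (327 − 32) × 5/9 = 163.89 °C = 437.04 K.
Equal efficiencies require 1 − T_m/T_H = 1 − T_C/T_m, i.e. T_m/T_H = T_C/T_m, so T_m = √(T_H·T_C) = √(437.04 × 303.00) = 364 K.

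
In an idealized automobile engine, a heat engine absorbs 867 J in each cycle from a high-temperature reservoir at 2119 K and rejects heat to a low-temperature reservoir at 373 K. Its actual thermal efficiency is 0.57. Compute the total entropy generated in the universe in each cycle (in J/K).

ΔS_univ ≈ 0.5903 J/K

W = η·Q_H = 0.57 × 867 = 494.2 J, so Q_C = Q_H − W = 372.8 J.
The hot reservoir loses entropy Q_H/T_H = 867/2119.00 = 0.4092 J/K; the cold reservoir gains Q_C/T_C = 372.8/373.00 = 0.9995 J/K.
ΔS_univ = −Q_H/T_H + Q_C/T_C = 0.5903 J/K (> 0, since η = 0.57 < η_Carnot = 0.824).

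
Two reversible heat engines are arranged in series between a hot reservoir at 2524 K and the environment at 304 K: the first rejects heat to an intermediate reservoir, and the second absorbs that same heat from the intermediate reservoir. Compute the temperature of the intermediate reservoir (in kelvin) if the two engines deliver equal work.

For reversible stages Q_m = Q_H·(T_m/T_H). Setting W₁ = Q_H(1 − T_m/T_H) equal to W₂ = Q_m(1 − T_C/T_m) = Q_H·(T_m − T_C)/T_H gives T_H − T_m = T_m − T_C, so T_m = (T_H + T_C)/2 = (2524.00 + 304.00)/2 = 1414 K.

T_m ≈ 1414 K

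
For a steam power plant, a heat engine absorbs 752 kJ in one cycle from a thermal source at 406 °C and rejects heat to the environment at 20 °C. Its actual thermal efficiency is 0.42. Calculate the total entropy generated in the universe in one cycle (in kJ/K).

ΔS_univ ≈ 0.3806 kJ/K

T_H = 406 °C → 406 + 273.15 = 679.15 K.
T_C = 20 °C → 20 + 273.15 = 293.15 K.
W = η·Q_H = 0.42 × 752 = 315.8 kJ, so Q_C = Q_H − W = 436.2 kJ.
The hot reservoir loses entropy Q_H/T_H = 752/679.15 = 1.107 kJ/K; the cold reservoir gains Q_C/T_C = 436.2/293.15 = 1.488 kJ/K.
ΔS_univ = −Q_H/T_H + Q_C/T_C = 0.3806 kJ/K (> 0, since η = 0.42 < η_Carnot = 0.568).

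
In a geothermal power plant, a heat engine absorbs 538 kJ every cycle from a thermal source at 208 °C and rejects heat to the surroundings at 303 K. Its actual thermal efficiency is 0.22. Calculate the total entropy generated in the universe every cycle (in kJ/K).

T_H = 208 °C → 208 + 273.15 = 481.15 K.
W = η·Q_H = 0.22 × 538 = 118.4 kJ, so Q_C = Q_H − W = 419.6 kJ.
The hot reservoir loses entropy Q_H/T_H = 538/481.15 = 1.118 kJ/K; the cold reservoir gains Q_C/T_C = 419.6/303.00 = 1.385 kJ/K.
ΔS_univ = −Q_H/T_H + Q_C/T_C = 0.2668 kJ/K (> 0, since η = 0.22 < η_Carnot = 0.370).

ΔS_univ ≈ 0.2668 kJ/K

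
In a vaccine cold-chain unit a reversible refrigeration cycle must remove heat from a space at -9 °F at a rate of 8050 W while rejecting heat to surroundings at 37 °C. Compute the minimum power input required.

Ẇ_in ≈ 1922 W

T_H = 37 °C → 37 + 273.15 = 310.15 K.
T_C = -9 °F → (-9 − 32) × 5/9 = -22.78 °C = 250.37 K.
The reversible coefficient of performance is COP_R = T_C/(T_H − T_C) = 250.37/59.78 = 4.1884.
W = Q_C/COP_R = 8050/4.1884 = 1922 W.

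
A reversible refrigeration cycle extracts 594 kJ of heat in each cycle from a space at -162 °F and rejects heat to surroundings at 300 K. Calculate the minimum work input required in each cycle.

W_in ≈ 484 kJ

T_C = -162 °F → (-162 − 32) × 5/9 = -107.78 °C = 165.37 K.
The reversible coefficient of performance is COP_R = T_C/(T_H − T_C) = 165.37/134.63 = 1.2284.
W = Q_C/COP_R = 594/1.2284 = 484 kJ.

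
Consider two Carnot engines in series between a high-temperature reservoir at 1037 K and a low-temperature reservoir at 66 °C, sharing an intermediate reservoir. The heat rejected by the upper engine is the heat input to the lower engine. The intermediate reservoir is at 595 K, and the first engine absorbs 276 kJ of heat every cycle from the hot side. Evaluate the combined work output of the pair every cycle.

T_C = 66 °C → 66 + 273.15 = 339.15 K.
Two reversible stages in series are equivalent to a single Carnot engine between T_H and T_C, so η_total = 1 − T_C/T_H = 1 − 339.15/1037.00 = 0.6730.
W_total = η_total · Q_H = 0.6730 × 276 = 185.7 kJ.

W_total ≈ 185.7 kJ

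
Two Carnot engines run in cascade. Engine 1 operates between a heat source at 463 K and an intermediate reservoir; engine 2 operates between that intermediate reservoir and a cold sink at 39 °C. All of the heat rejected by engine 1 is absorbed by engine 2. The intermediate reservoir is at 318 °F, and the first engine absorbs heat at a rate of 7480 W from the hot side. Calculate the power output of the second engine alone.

Ẇ₂ ≈ 1940 W

T_C = 39 °C → 39 + 273.15 = 312.15 K.
T_m = 318 °F → (318 − 32) × 5/9 = 158.89 °C = 432.04 K.
Heat entering the second stage: Q_m = Q_H·(T_m/T_H) = 7480 × 432.04/463.00 = 6980 W.
Second-stage efficiency η₂ = 1 − T_C/T_m = 1 − 312.15/432.04 = 0.2775, so W₂ = η₂·Q_m = 1940 W.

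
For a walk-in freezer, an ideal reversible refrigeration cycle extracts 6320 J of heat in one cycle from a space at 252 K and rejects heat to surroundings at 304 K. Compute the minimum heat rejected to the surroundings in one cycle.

For a reversible cycle Q_H/Q_C = T_H/T_C, so Q_H = Q_C·T_H/T_C = 6320 × 304.00/252.00 = 7620 J.

Q_H ≈ 7620 J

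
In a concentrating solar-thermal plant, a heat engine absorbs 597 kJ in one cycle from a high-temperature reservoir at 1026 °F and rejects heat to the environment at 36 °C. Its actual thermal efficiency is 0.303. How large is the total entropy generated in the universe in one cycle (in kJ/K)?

T_H = 1026 °F → (1026 − 32) × 5/9 = 552.22 °C = 825.37 K.
T_C = 36 °C → 36 + 273.15 = 309.15 K.
W = η·Q_H = 0.303 × 597 = 180.9 kJ, so Q_C = Q_H − W = 416.1 kJ.
Entropy balance on the reservoirs: −Q_H/T_H = -0.7233 kJ/K, +Q_C/T_C = 1.346 kJ/K.
ΔS_univ = −Q_H/T_H + Q_C/T_C = 0.623 kJ/K (> 0, since η = 0.303 < η_Carnot = 0.625).

ΔS_univ ≈ 0.623 kJ/K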